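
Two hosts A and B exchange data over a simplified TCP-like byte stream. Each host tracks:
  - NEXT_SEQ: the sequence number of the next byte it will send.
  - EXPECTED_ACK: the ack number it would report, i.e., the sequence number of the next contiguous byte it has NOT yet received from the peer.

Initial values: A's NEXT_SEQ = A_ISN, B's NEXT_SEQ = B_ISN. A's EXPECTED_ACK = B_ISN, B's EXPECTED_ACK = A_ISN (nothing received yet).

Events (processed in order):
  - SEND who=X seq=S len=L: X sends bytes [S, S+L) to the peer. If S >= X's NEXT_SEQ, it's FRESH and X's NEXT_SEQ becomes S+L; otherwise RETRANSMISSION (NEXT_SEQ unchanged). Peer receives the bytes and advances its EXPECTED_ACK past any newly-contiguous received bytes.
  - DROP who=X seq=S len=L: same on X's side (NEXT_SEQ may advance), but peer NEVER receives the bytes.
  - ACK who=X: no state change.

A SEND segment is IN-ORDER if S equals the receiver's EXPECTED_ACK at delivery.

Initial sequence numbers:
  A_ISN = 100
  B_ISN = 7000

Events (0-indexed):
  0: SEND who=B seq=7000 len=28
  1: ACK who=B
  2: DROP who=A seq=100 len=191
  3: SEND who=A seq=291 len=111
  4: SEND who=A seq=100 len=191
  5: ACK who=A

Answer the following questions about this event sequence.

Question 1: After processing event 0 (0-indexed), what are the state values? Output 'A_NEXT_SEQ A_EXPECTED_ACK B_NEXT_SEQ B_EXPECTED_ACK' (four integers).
After event 0: A_seq=100 A_ack=7028 B_seq=7028 B_ack=100

100 7028 7028 100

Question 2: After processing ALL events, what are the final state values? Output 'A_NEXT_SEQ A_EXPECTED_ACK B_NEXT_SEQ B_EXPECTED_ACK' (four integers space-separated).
Answer: 402 7028 7028 402

Derivation:
After event 0: A_seq=100 A_ack=7028 B_seq=7028 B_ack=100
After event 1: A_seq=100 A_ack=7028 B_seq=7028 B_ack=100
After event 2: A_seq=291 A_ack=7028 B_seq=7028 B_ack=100
After event 3: A_seq=402 A_ack=7028 B_seq=7028 B_ack=100
After event 4: A_seq=402 A_ack=7028 B_seq=7028 B_ack=402
After event 5: A_seq=402 A_ack=7028 B_seq=7028 B_ack=402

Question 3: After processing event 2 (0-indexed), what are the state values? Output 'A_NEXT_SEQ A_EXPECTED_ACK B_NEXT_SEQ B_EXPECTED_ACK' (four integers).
After event 0: A_seq=100 A_ack=7028 B_seq=7028 B_ack=100
After event 1: A_seq=100 A_ack=7028 B_seq=7028 B_ack=100
After event 2: A_seq=291 A_ack=7028 B_seq=7028 B_ack=100

291 7028 7028 100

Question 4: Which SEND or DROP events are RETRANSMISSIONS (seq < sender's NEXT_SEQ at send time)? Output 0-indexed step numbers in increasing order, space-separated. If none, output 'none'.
Step 0: SEND seq=7000 -> fresh
Step 2: DROP seq=100 -> fresh
Step 3: SEND seq=291 -> fresh
Step 4: SEND seq=100 -> retransmit

Answer: 4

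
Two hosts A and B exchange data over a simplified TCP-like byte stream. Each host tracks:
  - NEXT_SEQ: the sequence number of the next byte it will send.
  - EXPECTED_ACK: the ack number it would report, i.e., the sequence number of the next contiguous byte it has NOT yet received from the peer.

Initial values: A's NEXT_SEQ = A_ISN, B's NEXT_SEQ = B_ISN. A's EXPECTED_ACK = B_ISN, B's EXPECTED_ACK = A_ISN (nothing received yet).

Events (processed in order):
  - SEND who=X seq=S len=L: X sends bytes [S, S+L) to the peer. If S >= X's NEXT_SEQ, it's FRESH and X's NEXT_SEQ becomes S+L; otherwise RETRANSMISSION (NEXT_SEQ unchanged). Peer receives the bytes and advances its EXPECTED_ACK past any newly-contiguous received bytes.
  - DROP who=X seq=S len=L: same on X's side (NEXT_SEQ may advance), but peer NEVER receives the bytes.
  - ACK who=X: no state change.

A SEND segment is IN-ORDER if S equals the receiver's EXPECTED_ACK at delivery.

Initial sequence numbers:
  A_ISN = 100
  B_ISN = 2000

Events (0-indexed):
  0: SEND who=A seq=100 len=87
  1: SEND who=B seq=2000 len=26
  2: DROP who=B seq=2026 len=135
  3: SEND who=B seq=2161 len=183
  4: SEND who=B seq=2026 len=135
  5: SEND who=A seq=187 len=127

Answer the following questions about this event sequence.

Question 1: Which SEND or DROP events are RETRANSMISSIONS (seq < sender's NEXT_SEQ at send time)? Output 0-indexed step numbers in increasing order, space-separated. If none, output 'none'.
Answer: 4

Derivation:
Step 0: SEND seq=100 -> fresh
Step 1: SEND seq=2000 -> fresh
Step 2: DROP seq=2026 -> fresh
Step 3: SEND seq=2161 -> fresh
Step 4: SEND seq=2026 -> retransmit
Step 5: SEND seq=187 -> fresh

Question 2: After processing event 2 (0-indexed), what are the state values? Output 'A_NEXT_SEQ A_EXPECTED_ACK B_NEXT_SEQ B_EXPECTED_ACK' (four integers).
After event 0: A_seq=187 A_ack=2000 B_seq=2000 B_ack=187
After event 1: A_seq=187 A_ack=2026 B_seq=2026 B_ack=187
After event 2: A_seq=187 A_ack=2026 B_seq=2161 B_ack=187

187 2026 2161 187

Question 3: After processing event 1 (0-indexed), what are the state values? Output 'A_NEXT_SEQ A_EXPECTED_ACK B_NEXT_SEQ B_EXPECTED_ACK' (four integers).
After event 0: A_seq=187 A_ack=2000 B_seq=2000 B_ack=187
After event 1: A_seq=187 A_ack=2026 B_seq=2026 B_ack=187

187 2026 2026 187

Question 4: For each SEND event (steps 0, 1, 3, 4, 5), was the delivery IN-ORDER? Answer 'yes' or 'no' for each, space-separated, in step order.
Answer: yes yes no yes yes

Derivation:
Step 0: SEND seq=100 -> in-order
Step 1: SEND seq=2000 -> in-order
Step 3: SEND seq=2161 -> out-of-order
Step 4: SEND seq=2026 -> in-order
Step 5: SEND seq=187 -> in-order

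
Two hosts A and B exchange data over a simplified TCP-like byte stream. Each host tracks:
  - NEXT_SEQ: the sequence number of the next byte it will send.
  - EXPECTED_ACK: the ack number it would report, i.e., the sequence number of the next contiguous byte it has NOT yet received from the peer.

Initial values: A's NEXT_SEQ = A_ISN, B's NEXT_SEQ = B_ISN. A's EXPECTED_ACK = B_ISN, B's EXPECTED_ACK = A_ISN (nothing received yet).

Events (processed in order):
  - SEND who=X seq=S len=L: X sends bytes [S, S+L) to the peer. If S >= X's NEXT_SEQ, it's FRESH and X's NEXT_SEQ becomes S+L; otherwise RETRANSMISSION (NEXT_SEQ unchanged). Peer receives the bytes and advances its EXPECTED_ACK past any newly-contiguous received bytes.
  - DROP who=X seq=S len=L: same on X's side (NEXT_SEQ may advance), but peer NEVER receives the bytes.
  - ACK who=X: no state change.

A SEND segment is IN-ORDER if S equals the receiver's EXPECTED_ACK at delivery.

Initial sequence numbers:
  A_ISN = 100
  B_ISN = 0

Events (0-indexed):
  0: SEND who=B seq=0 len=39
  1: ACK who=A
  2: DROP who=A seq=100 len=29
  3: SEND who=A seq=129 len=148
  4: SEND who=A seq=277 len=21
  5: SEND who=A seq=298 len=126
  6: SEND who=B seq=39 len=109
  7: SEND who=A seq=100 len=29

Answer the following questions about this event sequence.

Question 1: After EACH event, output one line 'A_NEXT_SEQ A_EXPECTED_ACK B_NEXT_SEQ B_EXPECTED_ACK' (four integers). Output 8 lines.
100 39 39 100
100 39 39 100
129 39 39 100
277 39 39 100
298 39 39 100
424 39 39 100
424 148 148 100
424 148 148 424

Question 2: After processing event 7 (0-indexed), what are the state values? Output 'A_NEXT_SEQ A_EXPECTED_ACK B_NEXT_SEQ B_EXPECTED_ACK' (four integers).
After event 0: A_seq=100 A_ack=39 B_seq=39 B_ack=100
After event 1: A_seq=100 A_ack=39 B_seq=39 B_ack=100
After event 2: A_seq=129 A_ack=39 B_seq=39 B_ack=100
After event 3: A_seq=277 A_ack=39 B_seq=39 B_ack=100
After event 4: A_seq=298 A_ack=39 B_seq=39 B_ack=100
After event 5: A_seq=424 A_ack=39 B_seq=39 B_ack=100
After event 6: A_seq=424 A_ack=148 B_seq=148 B_ack=100
After event 7: A_seq=424 A_ack=148 B_seq=148 B_ack=424

424 148 148 424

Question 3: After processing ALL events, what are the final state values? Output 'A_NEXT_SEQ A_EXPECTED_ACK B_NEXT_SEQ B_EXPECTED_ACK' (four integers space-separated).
After event 0: A_seq=100 A_ack=39 B_seq=39 B_ack=100
After event 1: A_seq=100 A_ack=39 B_seq=39 B_ack=100
After event 2: A_seq=129 A_ack=39 B_seq=39 B_ack=100
After event 3: A_seq=277 A_ack=39 B_seq=39 B_ack=100
After event 4: A_seq=298 A_ack=39 B_seq=39 B_ack=100
After event 5: A_seq=424 A_ack=39 B_seq=39 B_ack=100
After event 6: A_seq=424 A_ack=148 B_seq=148 B_ack=100
After event 7: A_seq=424 A_ack=148 B_seq=148 B_ack=424

Answer: 424 148 148 424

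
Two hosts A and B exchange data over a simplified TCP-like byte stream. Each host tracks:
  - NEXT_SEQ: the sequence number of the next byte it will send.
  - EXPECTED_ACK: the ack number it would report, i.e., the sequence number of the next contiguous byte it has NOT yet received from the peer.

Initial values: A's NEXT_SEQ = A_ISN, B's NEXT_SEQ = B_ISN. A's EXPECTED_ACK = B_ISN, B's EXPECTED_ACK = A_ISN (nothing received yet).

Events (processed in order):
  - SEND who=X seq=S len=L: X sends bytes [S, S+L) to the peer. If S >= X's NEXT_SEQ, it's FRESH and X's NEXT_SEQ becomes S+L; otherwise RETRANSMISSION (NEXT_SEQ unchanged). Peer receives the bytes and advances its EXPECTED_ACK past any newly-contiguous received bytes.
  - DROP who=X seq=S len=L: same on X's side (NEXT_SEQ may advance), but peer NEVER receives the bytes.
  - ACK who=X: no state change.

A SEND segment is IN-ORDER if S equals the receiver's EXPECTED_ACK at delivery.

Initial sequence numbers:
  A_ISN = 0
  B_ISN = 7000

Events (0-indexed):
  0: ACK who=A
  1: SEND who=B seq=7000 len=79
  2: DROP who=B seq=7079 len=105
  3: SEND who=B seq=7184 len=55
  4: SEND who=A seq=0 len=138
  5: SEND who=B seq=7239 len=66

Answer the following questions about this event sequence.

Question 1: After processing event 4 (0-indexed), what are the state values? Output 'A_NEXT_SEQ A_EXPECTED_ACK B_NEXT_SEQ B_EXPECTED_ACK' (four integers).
After event 0: A_seq=0 A_ack=7000 B_seq=7000 B_ack=0
After event 1: A_seq=0 A_ack=7079 B_seq=7079 B_ack=0
After event 2: A_seq=0 A_ack=7079 B_seq=7184 B_ack=0
After event 3: A_seq=0 A_ack=7079 B_seq=7239 B_ack=0
After event 4: A_seq=138 A_ack=7079 B_seq=7239 B_ack=138

138 7079 7239 138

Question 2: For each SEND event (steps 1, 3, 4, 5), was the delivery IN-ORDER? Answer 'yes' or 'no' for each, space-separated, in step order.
Step 1: SEND seq=7000 -> in-order
Step 3: SEND seq=7184 -> out-of-order
Step 4: SEND seq=0 -> in-order
Step 5: SEND seq=7239 -> out-of-order

Answer: yes no yes no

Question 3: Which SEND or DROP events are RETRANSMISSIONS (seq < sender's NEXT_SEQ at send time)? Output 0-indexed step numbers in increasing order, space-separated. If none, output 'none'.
Step 1: SEND seq=7000 -> fresh
Step 2: DROP seq=7079 -> fresh
Step 3: SEND seq=7184 -> fresh
Step 4: SEND seq=0 -> fresh
Step 5: SEND seq=7239 -> fresh

Answer: none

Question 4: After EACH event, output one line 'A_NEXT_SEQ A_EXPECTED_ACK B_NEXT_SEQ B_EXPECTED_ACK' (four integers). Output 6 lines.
0 7000 7000 0
0 7079 7079 0
0 7079 7184 0
0 7079 7239 0
138 7079 7239 138
138 7079 7305 138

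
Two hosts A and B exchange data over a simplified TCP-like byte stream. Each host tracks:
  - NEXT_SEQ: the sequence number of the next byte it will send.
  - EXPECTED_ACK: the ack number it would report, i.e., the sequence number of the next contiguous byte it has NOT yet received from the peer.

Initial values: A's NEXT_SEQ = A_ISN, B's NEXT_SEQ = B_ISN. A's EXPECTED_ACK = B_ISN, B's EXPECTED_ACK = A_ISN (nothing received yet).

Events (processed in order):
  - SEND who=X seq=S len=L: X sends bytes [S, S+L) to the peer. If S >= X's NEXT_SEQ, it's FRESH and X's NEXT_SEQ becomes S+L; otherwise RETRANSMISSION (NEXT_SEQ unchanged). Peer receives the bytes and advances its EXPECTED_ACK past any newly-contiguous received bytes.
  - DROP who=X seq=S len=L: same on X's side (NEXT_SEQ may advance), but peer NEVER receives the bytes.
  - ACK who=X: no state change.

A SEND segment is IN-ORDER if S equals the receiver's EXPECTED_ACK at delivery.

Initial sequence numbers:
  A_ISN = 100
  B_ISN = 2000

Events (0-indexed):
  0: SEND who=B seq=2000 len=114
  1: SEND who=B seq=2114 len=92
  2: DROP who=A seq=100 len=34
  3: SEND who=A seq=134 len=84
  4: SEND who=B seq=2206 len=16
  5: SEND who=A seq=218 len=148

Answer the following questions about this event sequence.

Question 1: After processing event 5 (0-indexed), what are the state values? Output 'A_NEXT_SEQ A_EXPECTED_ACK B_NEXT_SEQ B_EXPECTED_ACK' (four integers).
After event 0: A_seq=100 A_ack=2114 B_seq=2114 B_ack=100
After event 1: A_seq=100 A_ack=2206 B_seq=2206 B_ack=100
After event 2: A_seq=134 A_ack=2206 B_seq=2206 B_ack=100
After event 3: A_seq=218 A_ack=2206 B_seq=2206 B_ack=100
After event 4: A_seq=218 A_ack=2222 B_seq=2222 B_ack=100
After event 5: A_seq=366 A_ack=2222 B_seq=2222 B_ack=100

366 2222 2222 100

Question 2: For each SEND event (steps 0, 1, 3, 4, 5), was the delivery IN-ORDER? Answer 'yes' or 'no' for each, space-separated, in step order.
Answer: yes yes no yes no

Derivation:
Step 0: SEND seq=2000 -> in-order
Step 1: SEND seq=2114 -> in-order
Step 3: SEND seq=134 -> out-of-order
Step 4: SEND seq=2206 -> in-order
Step 5: SEND seq=218 -> out-of-order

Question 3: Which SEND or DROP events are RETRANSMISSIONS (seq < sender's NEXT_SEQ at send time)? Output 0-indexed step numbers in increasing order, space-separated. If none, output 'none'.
Answer: none

Derivation:
Step 0: SEND seq=2000 -> fresh
Step 1: SEND seq=2114 -> fresh
Step 2: DROP seq=100 -> fresh
Step 3: SEND seq=134 -> fresh
Step 4: SEND seq=2206 -> fresh
Step 5: SEND seq=218 -> fresh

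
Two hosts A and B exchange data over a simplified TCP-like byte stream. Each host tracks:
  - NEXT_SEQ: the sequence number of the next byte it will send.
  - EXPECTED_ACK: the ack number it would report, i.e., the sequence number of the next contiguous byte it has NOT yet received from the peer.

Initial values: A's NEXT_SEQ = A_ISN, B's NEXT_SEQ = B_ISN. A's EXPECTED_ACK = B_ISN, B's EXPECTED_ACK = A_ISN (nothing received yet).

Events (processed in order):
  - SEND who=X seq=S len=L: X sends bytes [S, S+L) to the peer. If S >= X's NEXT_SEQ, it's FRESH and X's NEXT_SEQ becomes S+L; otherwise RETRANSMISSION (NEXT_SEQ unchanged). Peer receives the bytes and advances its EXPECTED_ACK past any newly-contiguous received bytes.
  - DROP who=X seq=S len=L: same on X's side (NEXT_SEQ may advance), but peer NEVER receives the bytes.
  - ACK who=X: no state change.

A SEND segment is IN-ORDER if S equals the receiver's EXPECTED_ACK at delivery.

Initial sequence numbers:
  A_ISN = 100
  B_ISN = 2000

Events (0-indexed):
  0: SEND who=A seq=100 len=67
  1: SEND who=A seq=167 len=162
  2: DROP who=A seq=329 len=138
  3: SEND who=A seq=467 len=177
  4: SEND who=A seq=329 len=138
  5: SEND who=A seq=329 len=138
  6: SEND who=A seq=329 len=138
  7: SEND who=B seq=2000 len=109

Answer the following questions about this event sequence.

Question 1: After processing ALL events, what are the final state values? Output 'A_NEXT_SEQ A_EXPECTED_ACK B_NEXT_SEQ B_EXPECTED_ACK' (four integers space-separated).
Answer: 644 2109 2109 644

Derivation:
After event 0: A_seq=167 A_ack=2000 B_seq=2000 B_ack=167
After event 1: A_seq=329 A_ack=2000 B_seq=2000 B_ack=329
After event 2: A_seq=467 A_ack=2000 B_seq=2000 B_ack=329
After event 3: A_seq=644 A_ack=2000 B_seq=2000 B_ack=329
After event 4: A_seq=644 A_ack=2000 B_seq=2000 B_ack=644
After event 5: A_seq=644 A_ack=2000 B_seq=2000 B_ack=644
After event 6: A_seq=644 A_ack=2000 B_seq=2000 B_ack=644
After event 7: A_seq=644 A_ack=2109 B_seq=2109 B_ack=644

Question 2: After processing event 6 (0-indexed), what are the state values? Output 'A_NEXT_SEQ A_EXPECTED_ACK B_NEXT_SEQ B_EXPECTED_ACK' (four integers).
After event 0: A_seq=167 A_ack=2000 B_seq=2000 B_ack=167
After event 1: A_seq=329 A_ack=2000 B_seq=2000 B_ack=329
After event 2: A_seq=467 A_ack=2000 B_seq=2000 B_ack=329
After event 3: A_seq=644 A_ack=2000 B_seq=2000 B_ack=329
After event 4: A_seq=644 A_ack=2000 B_seq=2000 B_ack=644
After event 5: A_seq=644 A_ack=2000 B_seq=2000 B_ack=644
After event 6: A_seq=644 A_ack=2000 B_seq=2000 B_ack=644

644 2000 2000 644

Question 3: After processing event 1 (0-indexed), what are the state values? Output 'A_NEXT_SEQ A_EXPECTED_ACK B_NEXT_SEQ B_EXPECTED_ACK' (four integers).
After event 0: A_seq=167 A_ack=2000 B_seq=2000 B_ack=167
After event 1: A_seq=329 A_ack=2000 B_seq=2000 B_ack=329

329 2000 2000 329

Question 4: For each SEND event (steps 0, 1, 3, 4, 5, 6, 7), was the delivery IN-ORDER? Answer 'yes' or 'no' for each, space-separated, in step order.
Answer: yes yes no yes no no yes

Derivation:
Step 0: SEND seq=100 -> in-order
Step 1: SEND seq=167 -> in-order
Step 3: SEND seq=467 -> out-of-order
Step 4: SEND seq=329 -> in-order
Step 5: SEND seq=329 -> out-of-order
Step 6: SEND seq=329 -> out-of-order
Step 7: SEND seq=2000 -> in-order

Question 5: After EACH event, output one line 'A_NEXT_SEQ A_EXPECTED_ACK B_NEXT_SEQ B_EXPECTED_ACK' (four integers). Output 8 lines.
167 2000 2000 167
329 2000 2000 329
467 2000 2000 329
644 2000 2000 329
644 2000 2000 644
644 2000 2000 644
644 2000 2000 644
644 2109 2109 644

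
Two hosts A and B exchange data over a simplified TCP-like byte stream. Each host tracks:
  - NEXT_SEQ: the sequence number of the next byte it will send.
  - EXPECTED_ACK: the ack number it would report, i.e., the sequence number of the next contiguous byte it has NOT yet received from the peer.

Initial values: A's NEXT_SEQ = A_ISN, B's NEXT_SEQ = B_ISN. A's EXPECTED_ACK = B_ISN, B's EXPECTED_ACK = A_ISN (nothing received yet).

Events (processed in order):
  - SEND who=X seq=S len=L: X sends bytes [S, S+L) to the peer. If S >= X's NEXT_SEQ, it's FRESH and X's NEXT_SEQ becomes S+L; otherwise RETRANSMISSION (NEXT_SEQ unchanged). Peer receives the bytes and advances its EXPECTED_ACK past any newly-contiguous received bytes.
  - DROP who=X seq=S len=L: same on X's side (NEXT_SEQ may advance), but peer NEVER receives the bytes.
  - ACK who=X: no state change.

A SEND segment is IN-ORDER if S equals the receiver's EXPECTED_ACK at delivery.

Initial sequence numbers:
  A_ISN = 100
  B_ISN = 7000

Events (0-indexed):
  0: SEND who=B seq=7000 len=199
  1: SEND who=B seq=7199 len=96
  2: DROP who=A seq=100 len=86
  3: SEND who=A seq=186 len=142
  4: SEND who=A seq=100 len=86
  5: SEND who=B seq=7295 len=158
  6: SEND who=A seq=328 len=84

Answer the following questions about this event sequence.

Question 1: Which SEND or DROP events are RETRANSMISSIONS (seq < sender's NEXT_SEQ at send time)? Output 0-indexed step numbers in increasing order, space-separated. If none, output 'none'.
Answer: 4

Derivation:
Step 0: SEND seq=7000 -> fresh
Step 1: SEND seq=7199 -> fresh
Step 2: DROP seq=100 -> fresh
Step 3: SEND seq=186 -> fresh
Step 4: SEND seq=100 -> retransmit
Step 5: SEND seq=7295 -> fresh
Step 6: SEND seq=328 -> fresh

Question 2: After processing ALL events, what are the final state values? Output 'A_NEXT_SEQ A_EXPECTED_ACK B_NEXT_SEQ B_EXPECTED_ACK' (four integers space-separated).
Answer: 412 7453 7453 412

Derivation:
After event 0: A_seq=100 A_ack=7199 B_seq=7199 B_ack=100
After event 1: A_seq=100 A_ack=7295 B_seq=7295 B_ack=100
After event 2: A_seq=186 A_ack=7295 B_seq=7295 B_ack=100
After event 3: A_seq=328 A_ack=7295 B_seq=7295 B_ack=100
After event 4: A_seq=328 A_ack=7295 B_seq=7295 B_ack=328
After event 5: A_seq=328 A_ack=7453 B_seq=7453 B_ack=328
After event 6: A_seq=412 A_ack=7453 B_seq=7453 B_ack=412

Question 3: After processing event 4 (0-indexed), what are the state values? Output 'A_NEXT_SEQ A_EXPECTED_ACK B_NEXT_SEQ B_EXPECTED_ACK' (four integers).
After event 0: A_seq=100 A_ack=7199 B_seq=7199 B_ack=100
After event 1: A_seq=100 A_ack=7295 B_seq=7295 B_ack=100
After event 2: A_seq=186 A_ack=7295 B_seq=7295 B_ack=100
After event 3: A_seq=328 A_ack=7295 B_seq=7295 B_ack=100
After event 4: A_seq=328 A_ack=7295 B_seq=7295 B_ack=328

328 7295 7295 328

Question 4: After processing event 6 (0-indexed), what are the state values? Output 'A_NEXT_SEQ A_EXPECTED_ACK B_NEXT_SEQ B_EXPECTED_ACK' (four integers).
After event 0: A_seq=100 A_ack=7199 B_seq=7199 B_ack=100
After event 1: A_seq=100 A_ack=7295 B_seq=7295 B_ack=100
After event 2: A_seq=186 A_ack=7295 B_seq=7295 B_ack=100
After event 3: A_seq=328 A_ack=7295 B_seq=7295 B_ack=100
After event 4: A_seq=328 A_ack=7295 B_seq=7295 B_ack=328
After event 5: A_seq=328 A_ack=7453 B_seq=7453 B_ack=328
After event 6: A_seq=412 A_ack=7453 B_seq=7453 B_ack=412

412 7453 7453 412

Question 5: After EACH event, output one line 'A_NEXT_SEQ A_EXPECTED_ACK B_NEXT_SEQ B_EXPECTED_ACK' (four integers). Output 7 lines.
100 7199 7199 100
100 7295 7295 100
186 7295 7295 100
328 7295 7295 100
328 7295 7295 328
328 7453 7453 328
412 7453 7453 412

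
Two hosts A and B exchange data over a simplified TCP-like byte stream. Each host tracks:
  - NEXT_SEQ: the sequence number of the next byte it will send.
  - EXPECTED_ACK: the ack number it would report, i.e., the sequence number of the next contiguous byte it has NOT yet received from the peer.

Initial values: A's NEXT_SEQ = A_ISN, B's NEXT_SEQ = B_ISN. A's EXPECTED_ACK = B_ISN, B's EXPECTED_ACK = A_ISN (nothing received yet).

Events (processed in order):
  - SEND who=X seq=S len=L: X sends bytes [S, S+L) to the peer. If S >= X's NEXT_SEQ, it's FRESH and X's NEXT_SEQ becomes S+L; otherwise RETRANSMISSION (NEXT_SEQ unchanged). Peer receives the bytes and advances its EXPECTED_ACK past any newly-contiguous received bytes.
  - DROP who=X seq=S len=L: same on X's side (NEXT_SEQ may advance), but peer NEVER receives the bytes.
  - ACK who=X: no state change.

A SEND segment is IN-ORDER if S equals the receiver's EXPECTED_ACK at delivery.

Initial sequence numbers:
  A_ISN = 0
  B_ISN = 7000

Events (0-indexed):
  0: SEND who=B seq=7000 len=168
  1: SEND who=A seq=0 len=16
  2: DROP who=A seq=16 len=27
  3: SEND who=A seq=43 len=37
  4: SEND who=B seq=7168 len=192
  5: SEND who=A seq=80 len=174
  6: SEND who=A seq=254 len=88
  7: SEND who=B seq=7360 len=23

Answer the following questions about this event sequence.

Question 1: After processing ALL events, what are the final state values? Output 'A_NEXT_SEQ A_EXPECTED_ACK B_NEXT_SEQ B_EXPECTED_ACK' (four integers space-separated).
Answer: 342 7383 7383 16

Derivation:
After event 0: A_seq=0 A_ack=7168 B_seq=7168 B_ack=0
After event 1: A_seq=16 A_ack=7168 B_seq=7168 B_ack=16
After event 2: A_seq=43 A_ack=7168 B_seq=7168 B_ack=16
After event 3: A_seq=80 A_ack=7168 B_seq=7168 B_ack=16
After event 4: A_seq=80 A_ack=7360 B_seq=7360 B_ack=16
After event 5: A_seq=254 A_ack=7360 B_seq=7360 B_ack=16
After event 6: A_seq=342 A_ack=7360 B_seq=7360 B_ack=16
After event 7: A_seq=342 A_ack=7383 B_seq=7383 B_ack=16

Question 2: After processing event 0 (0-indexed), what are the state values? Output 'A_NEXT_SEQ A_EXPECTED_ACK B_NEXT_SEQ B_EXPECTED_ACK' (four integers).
After event 0: A_seq=0 A_ack=7168 B_seq=7168 B_ack=0

0 7168 7168 0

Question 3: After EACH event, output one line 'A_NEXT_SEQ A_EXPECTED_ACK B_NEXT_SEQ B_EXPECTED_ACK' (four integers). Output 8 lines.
0 7168 7168 0
16 7168 7168 16
43 7168 7168 16
80 7168 7168 16
80 7360 7360 16
254 7360 7360 16
342 7360 7360 16
342 7383 7383 16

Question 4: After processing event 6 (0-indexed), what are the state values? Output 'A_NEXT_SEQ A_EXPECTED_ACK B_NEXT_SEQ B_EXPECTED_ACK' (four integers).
After event 0: A_seq=0 A_ack=7168 B_seq=7168 B_ack=0
After event 1: A_seq=16 A_ack=7168 B_seq=7168 B_ack=16
After event 2: A_seq=43 A_ack=7168 B_seq=7168 B_ack=16
After event 3: A_seq=80 A_ack=7168 B_seq=7168 B_ack=16
After event 4: A_seq=80 A_ack=7360 B_seq=7360 B_ack=16
After event 5: A_seq=254 A_ack=7360 B_seq=7360 B_ack=16
After event 6: A_seq=342 A_ack=7360 B_seq=7360 B_ack=16

342 7360 7360 16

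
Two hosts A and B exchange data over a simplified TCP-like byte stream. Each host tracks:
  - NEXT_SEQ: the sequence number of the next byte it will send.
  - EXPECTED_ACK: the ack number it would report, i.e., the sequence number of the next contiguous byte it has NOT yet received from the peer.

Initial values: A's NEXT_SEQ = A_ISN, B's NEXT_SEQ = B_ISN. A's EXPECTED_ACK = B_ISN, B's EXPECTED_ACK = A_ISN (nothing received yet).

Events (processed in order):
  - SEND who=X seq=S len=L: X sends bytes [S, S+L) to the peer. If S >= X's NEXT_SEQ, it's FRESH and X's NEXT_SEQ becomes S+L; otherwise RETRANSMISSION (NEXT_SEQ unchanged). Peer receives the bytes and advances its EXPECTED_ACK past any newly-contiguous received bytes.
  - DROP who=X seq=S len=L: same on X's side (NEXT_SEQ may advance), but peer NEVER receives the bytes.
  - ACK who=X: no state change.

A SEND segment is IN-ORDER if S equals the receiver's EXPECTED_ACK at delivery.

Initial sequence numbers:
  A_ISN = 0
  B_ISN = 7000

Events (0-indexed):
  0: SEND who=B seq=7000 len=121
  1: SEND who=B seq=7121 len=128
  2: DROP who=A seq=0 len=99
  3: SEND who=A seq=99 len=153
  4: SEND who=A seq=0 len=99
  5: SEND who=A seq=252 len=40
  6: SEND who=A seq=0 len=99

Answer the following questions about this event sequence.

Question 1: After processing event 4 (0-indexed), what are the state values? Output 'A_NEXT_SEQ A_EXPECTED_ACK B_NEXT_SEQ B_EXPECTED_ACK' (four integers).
After event 0: A_seq=0 A_ack=7121 B_seq=7121 B_ack=0
After event 1: A_seq=0 A_ack=7249 B_seq=7249 B_ack=0
After event 2: A_seq=99 A_ack=7249 B_seq=7249 B_ack=0
After event 3: A_seq=252 A_ack=7249 B_seq=7249 B_ack=0
After event 4: A_seq=252 A_ack=7249 B_seq=7249 B_ack=252

252 7249 7249 252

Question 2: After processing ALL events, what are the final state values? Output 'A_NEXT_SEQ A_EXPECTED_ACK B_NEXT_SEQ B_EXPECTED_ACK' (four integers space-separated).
Answer: 292 7249 7249 292

Derivation:
After event 0: A_seq=0 A_ack=7121 B_seq=7121 B_ack=0
After event 1: A_seq=0 A_ack=7249 B_seq=7249 B_ack=0
After event 2: A_seq=99 A_ack=7249 B_seq=7249 B_ack=0
After event 3: A_seq=252 A_ack=7249 B_seq=7249 B_ack=0
After event 4: A_seq=252 A_ack=7249 B_seq=7249 B_ack=252
After event 5: A_seq=292 A_ack=7249 B_seq=7249 B_ack=292
After event 6: A_seq=292 A_ack=7249 B_seq=7249 B_ack=292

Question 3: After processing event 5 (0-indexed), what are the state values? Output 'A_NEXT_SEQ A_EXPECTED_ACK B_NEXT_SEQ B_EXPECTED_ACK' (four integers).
After event 0: A_seq=0 A_ack=7121 B_seq=7121 B_ack=0
After event 1: A_seq=0 A_ack=7249 B_seq=7249 B_ack=0
After event 2: A_seq=99 A_ack=7249 B_seq=7249 B_ack=0
After event 3: A_seq=252 A_ack=7249 B_seq=7249 B_ack=0
After event 4: A_seq=252 A_ack=7249 B_seq=7249 B_ack=252
After event 5: A_seq=292 A_ack=7249 B_seq=7249 B_ack=292

292 7249 7249 292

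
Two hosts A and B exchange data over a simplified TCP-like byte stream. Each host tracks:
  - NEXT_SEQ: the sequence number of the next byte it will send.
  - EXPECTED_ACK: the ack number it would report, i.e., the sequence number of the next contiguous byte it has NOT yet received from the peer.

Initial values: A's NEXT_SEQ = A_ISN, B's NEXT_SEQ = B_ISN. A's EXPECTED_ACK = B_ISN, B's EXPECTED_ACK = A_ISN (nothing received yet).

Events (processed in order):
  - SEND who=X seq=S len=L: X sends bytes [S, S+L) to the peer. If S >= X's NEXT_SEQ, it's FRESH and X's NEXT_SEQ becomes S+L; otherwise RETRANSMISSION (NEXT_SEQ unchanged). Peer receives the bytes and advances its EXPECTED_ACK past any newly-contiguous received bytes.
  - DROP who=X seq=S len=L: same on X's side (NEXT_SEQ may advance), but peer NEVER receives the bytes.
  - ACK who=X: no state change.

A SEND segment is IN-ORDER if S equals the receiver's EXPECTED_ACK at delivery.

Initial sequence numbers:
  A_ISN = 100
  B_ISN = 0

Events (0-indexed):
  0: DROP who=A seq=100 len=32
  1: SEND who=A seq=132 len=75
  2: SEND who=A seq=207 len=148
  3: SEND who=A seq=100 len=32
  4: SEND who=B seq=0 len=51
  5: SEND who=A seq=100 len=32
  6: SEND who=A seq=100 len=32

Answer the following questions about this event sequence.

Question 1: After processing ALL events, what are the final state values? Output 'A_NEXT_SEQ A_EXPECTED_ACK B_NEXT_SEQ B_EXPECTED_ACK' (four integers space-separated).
After event 0: A_seq=132 A_ack=0 B_seq=0 B_ack=100
After event 1: A_seq=207 A_ack=0 B_seq=0 B_ack=100
After event 2: A_seq=355 A_ack=0 B_seq=0 B_ack=100
After event 3: A_seq=355 A_ack=0 B_seq=0 B_ack=355
After event 4: A_seq=355 A_ack=51 B_seq=51 B_ack=355
After event 5: A_seq=355 A_ack=51 B_seq=51 B_ack=355
After event 6: A_seq=355 A_ack=51 B_seq=51 B_ack=355

Answer: 355 51 51 355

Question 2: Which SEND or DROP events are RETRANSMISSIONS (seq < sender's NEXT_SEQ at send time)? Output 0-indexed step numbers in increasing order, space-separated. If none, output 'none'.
Step 0: DROP seq=100 -> fresh
Step 1: SEND seq=132 -> fresh
Step 2: SEND seq=207 -> fresh
Step 3: SEND seq=100 -> retransmit
Step 4: SEND seq=0 -> fresh
Step 5: SEND seq=100 -> retransmit
Step 6: SEND seq=100 -> retransmit

Answer: 3 5 6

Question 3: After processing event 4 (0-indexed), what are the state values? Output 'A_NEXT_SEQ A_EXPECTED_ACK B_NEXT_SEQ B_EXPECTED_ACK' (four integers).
After event 0: A_seq=132 A_ack=0 B_seq=0 B_ack=100
After event 1: A_seq=207 A_ack=0 B_seq=0 B_ack=100
After event 2: A_seq=355 A_ack=0 B_seq=0 B_ack=100
After event 3: A_seq=355 A_ack=0 B_seq=0 B_ack=355
After event 4: A_seq=355 A_ack=51 B_seq=51 B_ack=355

355 51 51 355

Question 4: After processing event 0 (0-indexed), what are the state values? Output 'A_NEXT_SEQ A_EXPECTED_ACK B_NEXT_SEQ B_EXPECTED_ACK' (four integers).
After event 0: A_seq=132 A_ack=0 B_seq=0 B_ack=100

132 0 0 100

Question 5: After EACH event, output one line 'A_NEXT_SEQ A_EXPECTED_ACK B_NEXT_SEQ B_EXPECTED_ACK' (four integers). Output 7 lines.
132 0 0 100
207 0 0 100
355 0 0 100
355 0 0 355
355 51 51 355
355 51 51 355
355 51 51 355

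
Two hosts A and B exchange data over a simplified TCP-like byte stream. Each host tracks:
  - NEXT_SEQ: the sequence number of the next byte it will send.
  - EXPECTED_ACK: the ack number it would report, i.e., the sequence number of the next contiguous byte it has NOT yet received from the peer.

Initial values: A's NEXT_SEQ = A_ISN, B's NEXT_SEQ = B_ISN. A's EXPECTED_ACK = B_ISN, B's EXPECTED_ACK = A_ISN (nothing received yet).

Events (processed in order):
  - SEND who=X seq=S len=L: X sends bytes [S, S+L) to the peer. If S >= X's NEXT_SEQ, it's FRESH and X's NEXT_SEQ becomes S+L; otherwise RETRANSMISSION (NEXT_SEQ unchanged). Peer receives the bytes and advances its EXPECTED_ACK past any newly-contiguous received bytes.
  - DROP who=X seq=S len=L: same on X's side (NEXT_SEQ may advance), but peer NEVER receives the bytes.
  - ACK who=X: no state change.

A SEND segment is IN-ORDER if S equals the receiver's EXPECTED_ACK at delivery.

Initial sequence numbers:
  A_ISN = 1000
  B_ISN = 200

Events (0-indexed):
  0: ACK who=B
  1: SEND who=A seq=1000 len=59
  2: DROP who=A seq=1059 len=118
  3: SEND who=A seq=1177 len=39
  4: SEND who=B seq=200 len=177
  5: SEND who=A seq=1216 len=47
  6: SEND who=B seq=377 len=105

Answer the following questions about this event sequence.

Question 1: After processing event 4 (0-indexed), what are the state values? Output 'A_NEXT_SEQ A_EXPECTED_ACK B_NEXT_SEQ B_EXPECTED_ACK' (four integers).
After event 0: A_seq=1000 A_ack=200 B_seq=200 B_ack=1000
After event 1: A_seq=1059 A_ack=200 B_seq=200 B_ack=1059
After event 2: A_seq=1177 A_ack=200 B_seq=200 B_ack=1059
After event 3: A_seq=1216 A_ack=200 B_seq=200 B_ack=1059
After event 4: A_seq=1216 A_ack=377 B_seq=377 B_ack=1059

1216 377 377 1059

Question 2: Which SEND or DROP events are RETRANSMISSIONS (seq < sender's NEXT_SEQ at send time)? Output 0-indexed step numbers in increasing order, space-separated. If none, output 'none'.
Answer: none

Derivation:
Step 1: SEND seq=1000 -> fresh
Step 2: DROP seq=1059 -> fresh
Step 3: SEND seq=1177 -> fresh
Step 4: SEND seq=200 -> fresh
Step 5: SEND seq=1216 -> fresh
Step 6: SEND seq=377 -> fresh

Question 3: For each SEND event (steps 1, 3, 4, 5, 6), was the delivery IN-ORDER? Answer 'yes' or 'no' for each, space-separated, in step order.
Step 1: SEND seq=1000 -> in-order
Step 3: SEND seq=1177 -> out-of-order
Step 4: SEND seq=200 -> in-order
Step 5: SEND seq=1216 -> out-of-order
Step 6: SEND seq=377 -> in-order

Answer: yes no yes no yes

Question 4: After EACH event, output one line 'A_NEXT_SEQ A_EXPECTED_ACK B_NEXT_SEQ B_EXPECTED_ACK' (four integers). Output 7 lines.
1000 200 200 1000
1059 200 200 1059
1177 200 200 1059
1216 200 200 1059
1216 377 377 1059
1263 377 377 1059
1263 482 482 1059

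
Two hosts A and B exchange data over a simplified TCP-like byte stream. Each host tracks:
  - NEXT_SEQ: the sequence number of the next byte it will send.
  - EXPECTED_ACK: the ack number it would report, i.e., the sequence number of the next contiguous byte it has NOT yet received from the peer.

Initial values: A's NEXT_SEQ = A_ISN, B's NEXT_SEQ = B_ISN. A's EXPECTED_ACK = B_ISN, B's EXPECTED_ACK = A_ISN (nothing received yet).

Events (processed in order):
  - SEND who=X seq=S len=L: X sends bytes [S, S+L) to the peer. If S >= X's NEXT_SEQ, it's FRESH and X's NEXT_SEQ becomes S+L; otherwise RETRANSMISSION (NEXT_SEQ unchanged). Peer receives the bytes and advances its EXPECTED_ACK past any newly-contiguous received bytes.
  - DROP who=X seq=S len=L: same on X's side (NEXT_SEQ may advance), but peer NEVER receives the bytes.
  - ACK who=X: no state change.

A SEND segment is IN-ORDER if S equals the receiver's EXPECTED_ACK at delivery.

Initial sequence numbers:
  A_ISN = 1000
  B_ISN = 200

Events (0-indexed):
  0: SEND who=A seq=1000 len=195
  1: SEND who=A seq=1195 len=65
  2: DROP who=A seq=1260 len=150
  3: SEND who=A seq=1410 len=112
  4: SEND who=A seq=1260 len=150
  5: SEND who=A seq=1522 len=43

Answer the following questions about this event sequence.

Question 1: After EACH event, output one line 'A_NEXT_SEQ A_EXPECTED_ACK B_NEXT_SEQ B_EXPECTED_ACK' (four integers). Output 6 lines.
1195 200 200 1195
1260 200 200 1260
1410 200 200 1260
1522 200 200 1260
1522 200 200 1522
1565 200 200 1565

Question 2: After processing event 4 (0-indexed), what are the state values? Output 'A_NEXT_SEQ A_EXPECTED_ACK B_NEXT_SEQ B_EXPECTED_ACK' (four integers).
After event 0: A_seq=1195 A_ack=200 B_seq=200 B_ack=1195
After event 1: A_seq=1260 A_ack=200 B_seq=200 B_ack=1260
After event 2: A_seq=1410 A_ack=200 B_seq=200 B_ack=1260
After event 3: A_seq=1522 A_ack=200 B_seq=200 B_ack=1260
After event 4: A_seq=1522 A_ack=200 B_seq=200 B_ack=1522

1522 200 200 1522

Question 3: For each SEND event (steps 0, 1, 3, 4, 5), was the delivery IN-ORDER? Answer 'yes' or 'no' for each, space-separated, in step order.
Step 0: SEND seq=1000 -> in-order
Step 1: SEND seq=1195 -> in-order
Step 3: SEND seq=1410 -> out-of-order
Step 4: SEND seq=1260 -> in-order
Step 5: SEND seq=1522 -> in-order

Answer: yes yes no yes yes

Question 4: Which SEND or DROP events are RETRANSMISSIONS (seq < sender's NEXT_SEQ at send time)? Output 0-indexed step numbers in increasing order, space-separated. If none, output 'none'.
Answer: 4

Derivation:
Step 0: SEND seq=1000 -> fresh
Step 1: SEND seq=1195 -> fresh
Step 2: DROP seq=1260 -> fresh
Step 3: SEND seq=1410 -> fresh
Step 4: SEND seq=1260 -> retransmit
Step 5: SEND seq=1522 -> fresh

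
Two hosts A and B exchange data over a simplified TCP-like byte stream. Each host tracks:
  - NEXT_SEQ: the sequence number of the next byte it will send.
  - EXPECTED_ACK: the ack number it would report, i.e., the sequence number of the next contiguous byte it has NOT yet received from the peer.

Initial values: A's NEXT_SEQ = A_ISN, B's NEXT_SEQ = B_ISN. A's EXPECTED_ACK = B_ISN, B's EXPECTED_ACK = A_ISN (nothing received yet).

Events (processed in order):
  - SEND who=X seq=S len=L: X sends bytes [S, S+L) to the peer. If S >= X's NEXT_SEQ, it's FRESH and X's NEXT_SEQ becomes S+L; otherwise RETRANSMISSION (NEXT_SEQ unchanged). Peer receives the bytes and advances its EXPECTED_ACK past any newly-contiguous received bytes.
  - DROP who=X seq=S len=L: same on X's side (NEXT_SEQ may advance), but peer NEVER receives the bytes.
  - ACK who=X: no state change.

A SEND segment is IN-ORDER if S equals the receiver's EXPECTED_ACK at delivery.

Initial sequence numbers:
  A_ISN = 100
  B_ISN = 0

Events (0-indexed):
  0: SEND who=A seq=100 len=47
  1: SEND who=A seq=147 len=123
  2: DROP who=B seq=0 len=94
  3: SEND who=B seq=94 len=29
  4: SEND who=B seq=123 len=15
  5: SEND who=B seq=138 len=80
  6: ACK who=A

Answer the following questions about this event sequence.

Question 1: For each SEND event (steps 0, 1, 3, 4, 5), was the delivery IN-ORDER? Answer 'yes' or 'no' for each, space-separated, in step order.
Step 0: SEND seq=100 -> in-order
Step 1: SEND seq=147 -> in-order
Step 3: SEND seq=94 -> out-of-order
Step 4: SEND seq=123 -> out-of-order
Step 5: SEND seq=138 -> out-of-order

Answer: yes yes no no no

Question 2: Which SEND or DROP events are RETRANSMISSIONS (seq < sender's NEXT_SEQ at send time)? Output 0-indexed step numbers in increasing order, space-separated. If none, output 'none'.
Answer: none

Derivation:
Step 0: SEND seq=100 -> fresh
Step 1: SEND seq=147 -> fresh
Step 2: DROP seq=0 -> fresh
Step 3: SEND seq=94 -> fresh
Step 4: SEND seq=123 -> fresh
Step 5: SEND seq=138 -> fresh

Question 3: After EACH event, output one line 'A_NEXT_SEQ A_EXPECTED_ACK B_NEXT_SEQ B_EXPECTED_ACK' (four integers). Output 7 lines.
147 0 0 147
270 0 0 270
270 0 94 270
270 0 123 270
270 0 138 270
270 0 218 270
270 0 218 270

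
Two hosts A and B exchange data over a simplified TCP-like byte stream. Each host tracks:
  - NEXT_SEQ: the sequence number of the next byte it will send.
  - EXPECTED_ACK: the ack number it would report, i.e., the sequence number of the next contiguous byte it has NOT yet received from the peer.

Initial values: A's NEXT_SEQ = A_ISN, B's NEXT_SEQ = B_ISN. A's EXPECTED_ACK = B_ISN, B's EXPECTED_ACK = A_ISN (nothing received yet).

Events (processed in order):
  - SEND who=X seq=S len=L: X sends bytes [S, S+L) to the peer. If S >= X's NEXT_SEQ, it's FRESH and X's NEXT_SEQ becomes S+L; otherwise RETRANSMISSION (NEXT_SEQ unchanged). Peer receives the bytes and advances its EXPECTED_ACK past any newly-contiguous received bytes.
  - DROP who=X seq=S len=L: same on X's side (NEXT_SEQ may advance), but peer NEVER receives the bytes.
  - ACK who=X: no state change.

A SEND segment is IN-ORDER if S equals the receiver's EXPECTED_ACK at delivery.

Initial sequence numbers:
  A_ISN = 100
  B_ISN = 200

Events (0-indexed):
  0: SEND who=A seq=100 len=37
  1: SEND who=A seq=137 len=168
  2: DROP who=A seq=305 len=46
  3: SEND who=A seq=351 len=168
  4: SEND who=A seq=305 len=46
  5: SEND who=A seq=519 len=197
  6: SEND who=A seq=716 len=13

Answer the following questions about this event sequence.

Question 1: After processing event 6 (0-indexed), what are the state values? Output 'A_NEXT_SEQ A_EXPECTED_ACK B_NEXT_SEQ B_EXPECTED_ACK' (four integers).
After event 0: A_seq=137 A_ack=200 B_seq=200 B_ack=137
After event 1: A_seq=305 A_ack=200 B_seq=200 B_ack=305
After event 2: A_seq=351 A_ack=200 B_seq=200 B_ack=305
After event 3: A_seq=519 A_ack=200 B_seq=200 B_ack=305
After event 4: A_seq=519 A_ack=200 B_seq=200 B_ack=519
After event 5: A_seq=716 A_ack=200 B_seq=200 B_ack=716
After event 6: A_seq=729 A_ack=200 B_seq=200 B_ack=729

729 200 200 729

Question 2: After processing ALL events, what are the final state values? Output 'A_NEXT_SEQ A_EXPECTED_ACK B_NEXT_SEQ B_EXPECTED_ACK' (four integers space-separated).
Answer: 729 200 200 729

Derivation:
After event 0: A_seq=137 A_ack=200 B_seq=200 B_ack=137
After event 1: A_seq=305 A_ack=200 B_seq=200 B_ack=305
After event 2: A_seq=351 A_ack=200 B_seq=200 B_ack=305
After event 3: A_seq=519 A_ack=200 B_seq=200 B_ack=305
After event 4: A_seq=519 A_ack=200 B_seq=200 B_ack=519
After event 5: A_seq=716 A_ack=200 B_seq=200 B_ack=716
After event 6: A_seq=729 A_ack=200 B_seq=200 B_ack=729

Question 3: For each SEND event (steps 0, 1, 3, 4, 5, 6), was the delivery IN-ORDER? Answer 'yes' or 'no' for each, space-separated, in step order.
Answer: yes yes no yes yes yes

Derivation:
Step 0: SEND seq=100 -> in-order
Step 1: SEND seq=137 -> in-order
Step 3: SEND seq=351 -> out-of-order
Step 4: SEND seq=305 -> in-order
Step 5: SEND seq=519 -> in-order
Step 6: SEND seq=716 -> in-order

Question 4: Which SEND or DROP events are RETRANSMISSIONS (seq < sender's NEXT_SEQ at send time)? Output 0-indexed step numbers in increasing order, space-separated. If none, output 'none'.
Step 0: SEND seq=100 -> fresh
Step 1: SEND seq=137 -> fresh
Step 2: DROP seq=305 -> fresh
Step 3: SEND seq=351 -> fresh
Step 4: SEND seq=305 -> retransmit
Step 5: SEND seq=519 -> fresh
Step 6: SEND seq=716 -> fresh

Answer: 4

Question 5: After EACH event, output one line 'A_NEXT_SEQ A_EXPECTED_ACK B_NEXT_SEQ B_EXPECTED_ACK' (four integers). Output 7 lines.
137 200 200 137
305 200 200 305
351 200 200 305
519 200 200 305
519 200 200 519
716 200 200 716
729 200 200 729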